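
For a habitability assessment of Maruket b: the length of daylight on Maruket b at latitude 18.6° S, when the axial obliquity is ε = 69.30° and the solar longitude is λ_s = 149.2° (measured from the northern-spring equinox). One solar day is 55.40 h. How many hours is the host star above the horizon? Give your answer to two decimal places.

Solar declination: sin δ = sin ε · sin λ_s = sin 69.30° × sin 149.2° = 0.47899, so δ = +28.619°.
cos H₀ = −tan φ · tan δ = −tan(-18.6°) × tan(+28.619°) = 0.1836, so H₀ = 1.3861 rad = 79.42°.
Daylight = 2H₀/(2π) × 55.40 h = (1.3861/π) × 55.40 = 24.44 h.

24.44 h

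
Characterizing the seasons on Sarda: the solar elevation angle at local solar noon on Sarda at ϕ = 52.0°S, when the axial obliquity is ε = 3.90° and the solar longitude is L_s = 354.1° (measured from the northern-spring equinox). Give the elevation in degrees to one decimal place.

Solar declination: sin δ = sin ε · sin L_s = sin 3.90° × sin 354.1° = -0.00699, so δ = -0.401°.
At local noon the hour angle is zero, so the zenith angle equals |ϕ − δ| = |-52.0° − (-0.401°)| = 51.599°.
Elevation = 90° − 51.599° = 38.4°.

38.4°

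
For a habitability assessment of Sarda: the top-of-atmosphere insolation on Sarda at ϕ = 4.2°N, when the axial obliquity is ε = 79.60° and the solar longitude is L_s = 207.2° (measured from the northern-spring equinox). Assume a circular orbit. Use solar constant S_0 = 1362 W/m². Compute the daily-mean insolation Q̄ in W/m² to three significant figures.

Solar declination: sin δ = sin ε · sin L_s = sin 79.60° × sin 207.2° = -0.44959, so δ = -26.717°.
cos h₀ = −tan(+4.2°) tan(-26.717°) = 0.0370, h₀ = 1.5338 rad.
Bracket: h₀ sin ϕ sin δ + cos ϕ cos δ sin h₀ = 1.5338×0.07324×-0.44959 + 0.99731×0.89324×0.99932 = -0.050505 + 0.890231 = 0.839726.
Q̄ = (S_0/π) × [bracket] = (1362/π) × 0.839726 = 364.1 W/m².

Q̄ ≈ 364 W/m²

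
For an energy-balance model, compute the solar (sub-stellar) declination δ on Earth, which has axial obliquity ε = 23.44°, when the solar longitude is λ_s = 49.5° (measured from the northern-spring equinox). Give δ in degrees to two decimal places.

δ = +17.61°

sin δ = sin ε · sin λ_s = sin 23.44° × sin 49.5° = 0.302481.
δ = arcsin(0.302481) = +17.61°.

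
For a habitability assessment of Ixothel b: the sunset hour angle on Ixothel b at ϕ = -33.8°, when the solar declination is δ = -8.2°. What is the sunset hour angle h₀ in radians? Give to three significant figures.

cos h₀ = −tan ϕ · tan δ = −tan(-33.8°) × tan(-8.200°) = -0.0965, so h₀ = 1.6674 rad = 95.54°.

h₀ = 1.67 rad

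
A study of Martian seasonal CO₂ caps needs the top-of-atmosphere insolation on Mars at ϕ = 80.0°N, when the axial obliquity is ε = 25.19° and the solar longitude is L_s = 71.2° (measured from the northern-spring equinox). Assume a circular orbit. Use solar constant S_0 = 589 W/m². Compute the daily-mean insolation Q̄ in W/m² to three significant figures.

Solar declination: sin δ = sin ε · sin L_s = sin 25.19° × sin 71.2° = 0.40291, so δ = +23.760°.
cos h₀ = −tan(+80.0°) tan(+23.760°) = -2.4967 ≤ −1 ⇒ polar day, h₀ = π.
Bracket: h₀ sin ϕ sin δ + cos ϕ cos δ sin h₀ = 3.1416×0.98481×0.40291 + 0.17365×0.91524×0.00000 = 1.246555 + 0.000000 = 1.246555.
Q̄ = (S_0/π) × [bracket] = (589/π) × 1.246555 = 233.7 W/m².

Q̄ ≈ 234 W/m²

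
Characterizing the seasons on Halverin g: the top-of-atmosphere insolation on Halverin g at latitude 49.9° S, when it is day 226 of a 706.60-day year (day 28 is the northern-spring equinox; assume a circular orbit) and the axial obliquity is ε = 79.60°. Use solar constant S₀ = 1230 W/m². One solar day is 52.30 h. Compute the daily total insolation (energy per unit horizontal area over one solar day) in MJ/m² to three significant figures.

Solar longitude: λ_s = 360° × (226 − 28)/706.60 = 100.877°.
sin δ = sin 79.60° × sin 100.877° = 0.96590, so δ = +74.994°.
cos H₀ = −tan(-49.9°) tan(+74.994°) = 4.4302 ≥ 1 ⇒ polar night, H₀ = 0 and Q̄ = 0.
Daily total = Q̄ × 52.30 h × 3600 s/h = 0.00 MJ/m².

0.00 MJ/m²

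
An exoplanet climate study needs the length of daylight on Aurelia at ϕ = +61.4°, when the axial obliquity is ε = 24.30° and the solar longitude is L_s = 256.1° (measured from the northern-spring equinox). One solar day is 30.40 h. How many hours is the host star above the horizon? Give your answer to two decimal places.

Solar declination: sin δ = sin ε · sin L_s = sin 24.30° × sin 256.1° = -0.39946, so δ = -23.545°.
cos h₀ = −tan ϕ · tan δ = −tan(+61.4°) × tan(-23.545°) = 0.7992, so h₀ = 0.6448 rad = 36.95°.
Daylight = 2h₀/(2π) × 30.40 h = (0.6448/π) × 30.40 = 6.24 h.

6.24 h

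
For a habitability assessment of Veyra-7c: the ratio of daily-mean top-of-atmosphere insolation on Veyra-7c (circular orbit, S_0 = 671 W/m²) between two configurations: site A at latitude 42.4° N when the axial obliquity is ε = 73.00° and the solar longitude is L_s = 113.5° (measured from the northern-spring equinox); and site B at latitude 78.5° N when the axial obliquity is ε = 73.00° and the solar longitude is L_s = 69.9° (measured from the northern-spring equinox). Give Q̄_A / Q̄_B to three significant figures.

Q̄_A / Q̄_B ≈ 0.672

— Configuration A (ϕ=+42.4°):
Solar declination: sin δ = sin ε · sin L_s = sin 73.00° × sin 113.5° = 0.87699, so δ = +61.281°.
cos h₀ = −tan(+42.4°) tan(+61.281°) = -1.6666 ≤ −1 ⇒ polar day, h₀ = π.
Bracket: h₀ sin ϕ sin δ + cos ϕ cos δ sin h₀ = 3.1416×0.67430×0.87699 + 0.73846×0.48051×0.00000 = 1.857799 + 0.000000 = 1.857799.
Q̄ = (S_0/π) × [bracket] = (671/π) × 1.857799 = 396.80 W/m².
— Configuration B (ϕ=+78.5°):
Solar declination: sin δ = sin ε · sin L_s = sin 73.00° × sin 69.9° = 0.89806, so δ = +63.904°.
cos h₀ = −tan(+78.5°) tan(+63.904°) = -10.0350 ≤ −1 ⇒ polar day, h₀ = π.
Bracket: h₀ sin ϕ sin δ + cos ϕ cos δ sin h₀ = 3.1416×0.97992×0.89806 + 0.19937×0.43987×0.00000 = 2.764693 + 0.000000 = 2.764693.
Q̄ = (S_0/π) × [bracket] = (671/π) × 2.764693 = 590.50 W/m².
Ratio Q̄_A / Q̄_B = 396.80 / 590.50 = 0.6720.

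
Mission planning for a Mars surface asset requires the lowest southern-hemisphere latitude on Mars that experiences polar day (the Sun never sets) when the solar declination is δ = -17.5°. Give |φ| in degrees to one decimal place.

|φ| = 72.5°

Polar day requires cos H₀ = −tan φ tan δ ≤ −1, i.e. tan φ tan δ ≥ 1.
The boundary is |tan φ| · |tan δ| = 1, so |φ| = 90° − |δ| = 90° − 17.5° = 72.5° in the southern hemisphere.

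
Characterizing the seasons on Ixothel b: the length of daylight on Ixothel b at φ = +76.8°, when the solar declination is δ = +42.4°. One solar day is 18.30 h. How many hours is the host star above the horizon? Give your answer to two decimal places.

18.30 h

Sunrise equation: cos H₀ = −tan φ · tan δ = -3.8931 ≤ −1, so the host star never sets (polar day) and H₀ = π.
Daylight = 2H₀/(2π) × 18.30 h = (3.1416/π) × 18.30 = 18.30 h.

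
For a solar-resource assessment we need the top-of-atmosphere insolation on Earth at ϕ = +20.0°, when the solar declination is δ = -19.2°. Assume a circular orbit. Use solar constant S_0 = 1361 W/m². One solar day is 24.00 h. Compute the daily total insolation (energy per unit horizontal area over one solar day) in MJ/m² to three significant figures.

cos h₀ = −tan(+20.0°) tan(-19.200°) = 0.1267, h₀ = 1.4437 rad.
Bracket: h₀ sin ϕ sin δ + cos ϕ cos δ sin h₀ = 1.4437×0.34202×-0.32887 + 0.93969×0.94438×0.99193 = -0.162388 + 0.880263 = 0.717875.
Q̄ = (S_0/π) × [bracket] = (1361/π) × 0.717875 = 311.00 W/m².
Daily total = Q̄ × 24.00 h × 3600 s/h = 311.00 × 24.00 × 3600 / 10⁶ = 26.87 MJ/m².

26.9 MJ/m²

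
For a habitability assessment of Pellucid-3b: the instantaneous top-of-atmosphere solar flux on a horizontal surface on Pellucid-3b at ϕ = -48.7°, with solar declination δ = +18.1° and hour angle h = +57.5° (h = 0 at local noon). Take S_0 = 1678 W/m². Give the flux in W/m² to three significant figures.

cos θ_z = sin ϕ sin δ + cos ϕ cos δ cos h = -0.233400 + 0.337071 = 0.103671.
Flux = S_0 · cos θ_z = 1678 × 0.103671 = 174.0 W/m².

174 W/m²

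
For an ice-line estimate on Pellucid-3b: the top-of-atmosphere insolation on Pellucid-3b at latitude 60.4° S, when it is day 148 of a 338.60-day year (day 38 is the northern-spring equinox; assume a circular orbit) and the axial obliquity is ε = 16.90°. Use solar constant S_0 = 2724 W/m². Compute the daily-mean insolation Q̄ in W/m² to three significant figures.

Q̄ ≈ 154 W/m²

Solar longitude: L_s = 360° × (148 − 38)/338.60 = 116.952°.
sin δ = sin 16.90° × sin 116.952° = 0.25913, so δ = +15.018°.
cos h₀ = −tan(-60.4°) tan(+15.018°) = 0.4723, h₀ = 1.0789 rad.
Bracket: h₀ sin ϕ sin δ + cos ϕ cos δ sin h₀ = 1.0789×-0.86949×0.25913 + 0.49394×0.96584×0.88145 = -0.243088 + 0.420511 = 0.177423.
Q̄ = (S_0/π) × [bracket] = (2724/π) × 0.177423 = 153.8 W/m².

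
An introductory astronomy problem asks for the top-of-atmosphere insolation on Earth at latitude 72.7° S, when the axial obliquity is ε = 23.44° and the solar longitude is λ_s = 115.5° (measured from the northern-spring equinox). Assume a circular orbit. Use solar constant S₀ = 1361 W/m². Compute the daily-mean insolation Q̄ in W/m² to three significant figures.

Solar declination: sin δ = sin ε · sin λ_s = sin 23.44° × sin 115.5° = 0.35904, so δ = +21.041°.
cos H₀ = −tan(-72.7°) tan(+21.041°) = 1.2351 ≥ 1 ⇒ polar night, H₀ = 0 and Q̄ = 0.

Q̄ ≈ 0.00 W/m²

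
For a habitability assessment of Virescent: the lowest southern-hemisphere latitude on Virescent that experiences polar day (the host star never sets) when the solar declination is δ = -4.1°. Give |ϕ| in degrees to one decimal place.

|ϕ| = 85.9°

Polar day requires cos h₀ = −tan ϕ tan δ ≤ −1, i.e. tan ϕ tan δ ≥ 1.
The boundary is |tan ϕ| · |tan δ| = 1, so |ϕ| = 90° − |δ| = 90° − 4.1° = 85.9° in the southern hemisphere.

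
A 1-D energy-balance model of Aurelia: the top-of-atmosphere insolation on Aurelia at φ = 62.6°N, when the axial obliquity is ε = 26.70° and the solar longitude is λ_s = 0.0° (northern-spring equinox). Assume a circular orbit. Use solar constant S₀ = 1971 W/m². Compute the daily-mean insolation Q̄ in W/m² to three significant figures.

Q̄ ≈ 289 W/m²

Solar declination: sin δ = sin ε · sin λ_s = sin 26.70° × sin 0.0° = 0.00000, so δ = +0.000°.
cos H₀ = −tan(+62.6°) tan(+0.000°) = -0.0000, H₀ = 1.5708 rad.
Bracket: H₀ sin φ sin δ + cos φ cos δ sin H₀ = 1.5708×0.88782×0.00000 + 0.46020×1.00000×1.00000 = 0.000000 + 0.460200 = 0.460200.
Q̄ = (S₀/π) × [bracket] = (1971/π) × 0.460200 = 288.7 W/m².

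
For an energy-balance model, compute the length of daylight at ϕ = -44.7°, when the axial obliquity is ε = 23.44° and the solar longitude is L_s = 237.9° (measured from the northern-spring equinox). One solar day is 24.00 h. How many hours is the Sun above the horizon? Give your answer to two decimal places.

Solar declination: sin δ = sin ε · sin L_s = sin 23.44° × sin 237.9° = -0.33698, so δ = -19.693°.
cos h₀ = −tan ϕ · tan δ = −tan(-44.7°) × tan(-19.693°) = -0.3542, so h₀ = 1.9328 rad = 110.74°.
Daylight = 2h₀/(2π) × 24.00 h = (1.9328/π) × 24.00 = 14.77 h.

14.77 h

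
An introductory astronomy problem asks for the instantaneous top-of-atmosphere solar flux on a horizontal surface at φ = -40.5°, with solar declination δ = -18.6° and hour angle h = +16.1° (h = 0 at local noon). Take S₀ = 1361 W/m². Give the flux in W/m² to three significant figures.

1.22e+03 W/m²

cos θ_z = sin φ sin δ + cos φ cos δ cos h = 0.207148 + 0.692423 = 0.899571.
Flux = S₀ · cos θ_z = 1361 × 0.899571 = 1224 W/m².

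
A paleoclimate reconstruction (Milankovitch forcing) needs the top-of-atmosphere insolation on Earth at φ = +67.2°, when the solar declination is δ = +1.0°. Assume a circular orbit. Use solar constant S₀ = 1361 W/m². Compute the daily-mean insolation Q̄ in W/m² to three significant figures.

Q̄ ≈ 179 W/m²

cos H₀ = −tan(+67.2°) tan(+1.000°) = -0.0415, H₀ = 1.6123 rad.
Bracket: H₀ sin φ sin δ + cos φ cos δ sin H₀ = 1.6123×0.92186×0.01745 + 0.38752×0.99985×0.99914 = 0.025936 + 0.387129 = 0.413065.
Q̄ = (S₀/π) × [bracket] = (1361/π) × 0.413065 = 178.9 W/m².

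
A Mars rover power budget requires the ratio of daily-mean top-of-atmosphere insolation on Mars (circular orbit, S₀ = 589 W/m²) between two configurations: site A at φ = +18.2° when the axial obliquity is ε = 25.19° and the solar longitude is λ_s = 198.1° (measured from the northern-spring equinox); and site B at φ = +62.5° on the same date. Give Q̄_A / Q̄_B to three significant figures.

— Configuration A (φ=+18.2°):
Solar declination: sin δ = sin ε · sin λ_s = sin 25.19° × sin 198.1° = -0.13223, so δ = -7.599°.
cos H₀ = −tan(+18.2°) tan(-7.599°) = 0.0439, H₀ = 1.5269 rad.
Bracket: H₀ sin φ sin δ + cos φ cos δ sin H₀ = 1.5269×0.31233×-0.13223 + 0.94997×0.99122×0.99904 = -0.063060 + 0.940725 = 0.877665.
Q̄ = (S₀/π) × [bracket] = (589/π) × 0.877665 = 164.55 W/m².
— Configuration B (φ=+62.5°):
cos H₀ = −tan(+62.5°) tan(-7.599°) = 0.2563, H₀ = 1.3116 rad.
Bracket: H₀ sin φ sin δ + cos φ cos δ sin H₀ = 1.3116×0.88701×-0.13223 + 0.46175×0.99122×0.96661 = -0.153837 + 0.442413 = 0.288576.
Q̄ = (S₀/π) × [bracket] = (589/π) × 0.288576 = 54.104 W/m².
Ratio Q̄_A / Q̄_B = 164.55 / 54.104 = 3.041.

Q̄_A / Q̄_B ≈ 3.04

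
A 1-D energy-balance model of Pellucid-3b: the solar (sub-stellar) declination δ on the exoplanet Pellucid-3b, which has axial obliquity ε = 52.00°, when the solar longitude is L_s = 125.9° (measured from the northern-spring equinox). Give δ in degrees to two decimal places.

sin δ = sin ε · sin L_s = sin 52.00° × sin 125.9° = 0.638322.
δ = arcsin(0.638322) = +39.67°.

δ = +39.67°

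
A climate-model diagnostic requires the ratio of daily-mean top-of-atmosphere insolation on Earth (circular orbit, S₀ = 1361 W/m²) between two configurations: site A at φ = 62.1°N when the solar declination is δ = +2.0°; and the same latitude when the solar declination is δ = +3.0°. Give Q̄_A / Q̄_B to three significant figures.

Q̄_A / Q̄_B ≈ 0.954

— Configuration A (φ=+62.1°):
cos H₀ = −tan(+62.1°) tan(+2.000°) = -0.0660, H₀ = 1.6368 rad.
Bracket: H₀ sin φ sin δ + cos φ cos δ sin H₀ = 1.6368×0.88377×0.03490 + 0.46793×0.99939×0.99782 = 0.050485 + 0.466625 = 0.517110.
Q̄ = (S₀/π) × [bracket] = (1361/π) × 0.517110 = 224.02 W/m².
— Configuration B (φ=+62.1°):
cos H₀ = −tan(+62.1°) tan(+3.000°) = -0.0990, H₀ = 1.6699 rad.
Bracket: H₀ sin φ sin δ + cos φ cos δ sin H₀ = 1.6699×0.88377×0.05234 + 0.46793×0.99863×0.99509 = 0.077244 + 0.464995 = 0.542239.
Q̄ = (S₀/π) × [bracket] = (1361/π) × 0.542239 = 234.91 W/m².
Ratio Q̄_A / Q̄_B = 224.02 / 234.91 = 0.9536.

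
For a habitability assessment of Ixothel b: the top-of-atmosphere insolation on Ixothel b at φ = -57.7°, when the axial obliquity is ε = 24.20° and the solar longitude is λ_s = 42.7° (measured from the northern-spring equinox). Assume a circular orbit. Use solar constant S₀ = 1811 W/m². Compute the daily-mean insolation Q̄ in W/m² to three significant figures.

Solar declination: sin δ = sin ε · sin λ_s = sin 24.20° × sin 42.7° = 0.27799, so δ = +16.140°.
cos H₀ = −tan(-57.7°) tan(+16.140°) = 0.4578, H₀ = 1.0953 rad.
Bracket: H₀ sin φ sin δ + cos φ cos δ sin H₀ = 1.0953×-0.84526×0.27799 + 0.53435×0.96058×0.88906 = -0.257367 + 0.456342 = 0.198975.
Q̄ = (S₀/π) × [bracket] = (1811/π) × 0.198975 = 114.7 W/m².

Q̄ ≈ 115 W/m²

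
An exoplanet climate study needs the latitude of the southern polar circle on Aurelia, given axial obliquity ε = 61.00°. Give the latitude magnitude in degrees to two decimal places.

The polar circle is the lowest latitude that experiences at least one full rotation of continuous darkness at the northern-summer solstice; it lies at |ϕ| = 90° − ε = 90° − 61.00° = 29.00°.

29.00°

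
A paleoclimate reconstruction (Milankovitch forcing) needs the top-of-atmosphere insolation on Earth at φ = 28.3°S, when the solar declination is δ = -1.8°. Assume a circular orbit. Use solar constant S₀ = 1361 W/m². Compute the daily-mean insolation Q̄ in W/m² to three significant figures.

Q̄ ≈ 391 W/m²

cos H₀ = −tan(-28.3°) tan(-1.800°) = -0.0169, H₀ = 1.5877 rad.
Bracket: H₀ sin φ sin δ + cos φ cos δ sin H₀ = 1.5877×-0.47409×-0.03141 + 0.88048×0.99951×0.99986 = 0.023643 + 0.879925 = 0.903568.
Q̄ = (S₀/π) × [bracket] = (1361/π) × 0.903568 = 391.4 W/m².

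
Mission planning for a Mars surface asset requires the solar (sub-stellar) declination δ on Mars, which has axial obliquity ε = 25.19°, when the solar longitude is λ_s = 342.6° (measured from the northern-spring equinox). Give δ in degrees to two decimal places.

sin δ = sin ε · sin λ_s = sin 25.19° × sin 342.6° = -0.127278.
δ = arcsin(-0.127278) = -7.31°.

δ = -7.31°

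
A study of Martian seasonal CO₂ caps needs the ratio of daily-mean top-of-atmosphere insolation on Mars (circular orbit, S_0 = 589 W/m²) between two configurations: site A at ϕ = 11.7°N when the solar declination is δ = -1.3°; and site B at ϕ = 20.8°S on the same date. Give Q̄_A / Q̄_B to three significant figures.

— Configuration A (ϕ=+11.7°):
cos h₀ = −tan(+11.7°) tan(-1.300°) = 0.0047, h₀ = 1.5661 rad.
Bracket: h₀ sin ϕ sin δ + cos ϕ cos δ sin h₀ = 1.5661×0.20279×-0.02269 + 0.97922×0.99974×0.99999 = -0.007206 + 0.978956 = 0.971750.
Q̄ = (S_0/π) × [bracket] = (589/π) × 0.971750 = 182.19 W/m².
— Configuration B (ϕ=-20.8°):
cos h₀ = −tan(-20.8°) tan(-1.300°) = -0.0086, h₀ = 1.5794 rad.
Bracket: h₀ sin ϕ sin δ + cos ϕ cos δ sin h₀ = 1.5794×-0.35511×-0.02269 + 0.93483×0.99974×0.99996 = 0.012726 + 0.934550 = 0.947276.
Q̄ = (S_0/π) × [bracket] = (589/π) × 0.947276 = 177.60 W/m².
Ratio Q̄_A / Q̄_B = 182.19 / 177.60 = 1.026.

Q̄_A / Q̄_B ≈ 1.03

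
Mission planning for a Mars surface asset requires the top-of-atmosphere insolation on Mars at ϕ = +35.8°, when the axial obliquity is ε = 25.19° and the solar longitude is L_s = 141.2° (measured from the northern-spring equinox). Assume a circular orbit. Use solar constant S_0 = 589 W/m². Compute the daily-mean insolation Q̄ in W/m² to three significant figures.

Q̄ ≈ 195 W/m²

Solar declination: sin δ = sin ε · sin L_s = sin 25.19° × sin 141.2° = 0.26670, so δ = +15.468°.
cos h₀ = −tan(+35.8°) tan(+15.468°) = -0.1996, h₀ = 1.7717 rad.
Bracket: h₀ sin ϕ sin δ + cos ϕ cos δ sin h₀ = 1.7717×0.58496×0.26670 + 0.81106×0.96378×0.97988 = 0.276401 + 0.765956 = 1.042357.
Q̄ = (S_0/π) × [bracket] = (589/π) × 1.042357 = 195.4 W/m².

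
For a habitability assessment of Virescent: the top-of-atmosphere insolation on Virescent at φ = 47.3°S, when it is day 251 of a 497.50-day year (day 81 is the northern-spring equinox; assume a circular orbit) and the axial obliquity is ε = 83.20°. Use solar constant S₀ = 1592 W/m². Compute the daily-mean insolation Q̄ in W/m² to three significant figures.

Solar longitude: λ_s = 360° × (251 − 81)/497.50 = 123.015°.
sin δ = sin 83.20° × sin 123.015° = 0.83263, so δ = +56.370°.
cos H₀ = −tan(-47.3°) tan(+56.370°) = 1.6292 ≥ 1 ⇒ polar night, H₀ = 0 and Q̄ = 0.

Q̄ ≈ 0.00 W/m²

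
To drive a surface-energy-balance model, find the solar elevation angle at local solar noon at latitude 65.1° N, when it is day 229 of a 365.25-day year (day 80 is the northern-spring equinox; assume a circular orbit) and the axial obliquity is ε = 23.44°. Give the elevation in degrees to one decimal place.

37.5°

Solar longitude: λ_s = 360° × (229 − 80)/365.25 = 146.858°.
sin δ = sin 23.44° × sin 146.858° = 0.21748, so δ = +12.561°.
At local noon the hour angle is zero, so the zenith angle equals |φ − δ| = |+65.1° − (+12.561°)| = 52.539°.
Elevation = 90° − 52.539° = 37.5°.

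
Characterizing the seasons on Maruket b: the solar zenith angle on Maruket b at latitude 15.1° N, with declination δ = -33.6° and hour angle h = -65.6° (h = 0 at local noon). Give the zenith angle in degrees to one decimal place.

θ_z = 79.2°

cos θ_z = sin φ sin δ + cos φ cos δ cos h = -0.144161 + 0.332203 = 0.188042.
θ_z = arccos(0.188042) = 79.2°.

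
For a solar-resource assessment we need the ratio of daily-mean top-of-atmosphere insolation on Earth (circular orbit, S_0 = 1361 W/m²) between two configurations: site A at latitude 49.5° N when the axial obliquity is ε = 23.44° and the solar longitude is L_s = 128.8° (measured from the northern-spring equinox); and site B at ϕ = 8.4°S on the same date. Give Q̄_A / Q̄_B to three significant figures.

Q̄_A / Q̄_B ≈ 1.19

— Configuration A (ϕ=+49.5°):
Solar declination: sin δ = sin ε · sin L_s = sin 23.44° × sin 128.8° = 0.31001, so δ = +18.060°.
cos h₀ = −tan(+49.5°) tan(+18.060°) = -0.3818, h₀ = 1.9625 rad.
Bracket: h₀ sin ϕ sin δ + cos ϕ cos δ sin h₀ = 1.9625×0.76041×0.31001 + 0.64945×0.95073×0.92425 = 0.462629 + 0.570680 = 1.033309.
Q̄ = (S_0/π) × [bracket] = (1361/π) × 1.033309 = 447.65 W/m².
— Configuration B (ϕ=-8.4°):
cos h₀ = −tan(-8.4°) tan(+18.060°) = 0.0482, h₀ = 1.5226 rad.
Bracket: h₀ sin ϕ sin δ + cos ϕ cos δ sin h₀ = 1.5226×-0.14608×0.31001 + 0.98927×0.95073×0.99884 = -0.068953 + 0.939438 = 0.870485.
Q̄ = (S_0/π) × [bracket] = (1361/π) × 0.870485 = 377.11 W/m².
Ratio Q̄_A / Q̄_B = 447.65 / 377.11 = 1.187.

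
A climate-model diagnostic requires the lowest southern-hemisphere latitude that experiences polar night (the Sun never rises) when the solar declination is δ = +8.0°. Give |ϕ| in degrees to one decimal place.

Polar night requires cos h₀ = −tan ϕ tan δ ≥ 1, i.e. tan ϕ tan δ ≤ −1.
The boundary is |tan ϕ| · |tan δ| = 1, so |ϕ| = 90° − |δ| = 90° − 8.0° = 82.0° in the southern hemisphere.

|ϕ| = 82.0°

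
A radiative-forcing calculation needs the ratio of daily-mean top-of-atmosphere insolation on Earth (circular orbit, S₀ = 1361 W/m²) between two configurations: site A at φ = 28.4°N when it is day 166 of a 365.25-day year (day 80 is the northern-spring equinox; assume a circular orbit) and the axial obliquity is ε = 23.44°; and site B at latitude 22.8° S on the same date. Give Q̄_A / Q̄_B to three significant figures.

Q̄_A / Q̄_B ≈ 1.82

— Configuration A (φ=+28.4°):
Solar longitude: λ_s = 360° × (166 − 80)/365.25 = 84.764°.
sin δ = sin 23.44° × sin 84.764° = 0.39613, so δ = +23.336°.
cos H₀ = −tan(+28.4°) tan(+23.336°) = -0.2333, H₀ = 1.8062 rad.
Bracket: H₀ sin φ sin δ + cos φ cos δ sin H₀ = 1.8062×0.47562×0.39613 + 0.87965×0.91820×0.97241 = 0.340301 + 0.785410 = 1.125711.
Q̄ = (S₀/π) × [bracket] = (1361/π) × 1.125711 = 487.68 W/m².
— Configuration B (φ=-22.8°):
cos H₀ = −tan(-22.8°) tan(+23.336°) = 0.1814, H₀ = 1.3884 rad.
Bracket: H₀ sin φ sin δ + cos φ cos δ sin H₀ = 1.3884×-0.38752×0.39613 + 0.92186×0.91820×0.98342 = -0.213131 + 0.832418 = 0.619287.
Q̄ = (S₀/π) × [bracket] = (1361/π) × 0.619287 = 268.29 W/m².
Ratio Q̄_A / Q̄_B = 487.68 / 268.29 = 1.818.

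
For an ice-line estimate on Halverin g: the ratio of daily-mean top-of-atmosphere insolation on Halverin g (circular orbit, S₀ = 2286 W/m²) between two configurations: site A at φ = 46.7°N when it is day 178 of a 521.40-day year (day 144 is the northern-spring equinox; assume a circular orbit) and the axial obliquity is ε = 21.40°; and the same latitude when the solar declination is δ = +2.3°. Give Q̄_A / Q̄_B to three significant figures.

— Configuration A (φ=+46.7°):
Solar longitude: λ_s = 360° × (178 − 144)/521.40 = 23.475°.
sin δ = sin 21.40° × sin 23.475° = 0.14535, so δ = +8.358°.
cos H₀ = −tan(+46.7°) tan(+8.358°) = -0.1559, H₀ = 1.7273 rad.
Bracket: H₀ sin φ sin δ + cos φ cos δ sin H₀ = 1.7273×0.72777×0.14535 + 0.68582×0.98938×0.98777 = 0.182716 + 0.670238 = 0.852954.
Q̄ = (S₀/π) × [bracket] = (2286/π) × 0.852954 = 620.66 W/m².
— Configuration B (φ=+46.7°):
cos H₀ = −tan(+46.7°) tan(+2.300°) = -0.0426, H₀ = 1.6134 rad.
Bracket: H₀ sin φ sin δ + cos φ cos δ sin H₀ = 1.6134×0.72777×0.04013 + 0.68582×0.99919×0.99909 = 0.047120 + 0.684641 = 0.731761.
Q̄ = (S₀/π) × [bracket] = (2286/π) × 0.731761 = 532.47 W/m².
Ratio Q̄_A / Q̄_B = 620.66 / 532.47 = 1.166.

Q̄_A / Q̄_B ≈ 1.17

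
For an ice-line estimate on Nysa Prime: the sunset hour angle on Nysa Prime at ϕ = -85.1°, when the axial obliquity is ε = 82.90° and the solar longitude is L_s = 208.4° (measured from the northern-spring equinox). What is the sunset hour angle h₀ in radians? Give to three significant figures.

h₀ = 3.14 rad

Solar declination: sin δ = sin ε · sin L_s = sin 82.90° × sin 208.4° = -0.47198, so δ = -28.163°.
Sunrise equation: cos h₀ = −tan ϕ · tan δ = -6.2447 ≤ −1, so the host star never sets (polar day) and h₀ = π.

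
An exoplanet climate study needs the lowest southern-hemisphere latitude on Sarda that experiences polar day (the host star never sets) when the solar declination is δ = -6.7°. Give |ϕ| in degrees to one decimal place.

|ϕ| = 83.3°

Polar day requires cos h₀ = −tan ϕ tan δ ≤ −1, i.e. tan ϕ tan δ ≥ 1.
The boundary is |tan ϕ| · |tan δ| = 1, so |ϕ| = 90° − |δ| = 90° − 6.7° = 83.3° in the southern hemisphere.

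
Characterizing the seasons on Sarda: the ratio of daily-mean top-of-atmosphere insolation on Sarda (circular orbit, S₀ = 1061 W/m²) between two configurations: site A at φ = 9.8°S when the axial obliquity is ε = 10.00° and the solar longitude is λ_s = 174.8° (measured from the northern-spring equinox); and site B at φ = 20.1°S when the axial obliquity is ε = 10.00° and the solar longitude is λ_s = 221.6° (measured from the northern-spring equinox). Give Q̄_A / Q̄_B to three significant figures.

Q̄_A / Q̄_B ≈ 0.985

— Configuration A (φ=-9.8°):
Solar declination: sin δ = sin ε · sin λ_s = sin 10.00° × sin 174.8° = 0.01574, so δ = +0.902°.
cos H₀ = −tan(-9.8°) tan(+0.902°) = 0.0027, H₀ = 1.5681 rad.
Bracket: H₀ sin φ sin δ + cos φ cos δ sin H₀ = 1.5681×-0.17021×0.01574 + 0.98541×0.99988×1.00000 = -0.004201 + 0.985292 = 0.981091.
Q̄ = (S₀/π) × [bracket] = (1061/π) × 0.981091 = 331.34 W/m².
— Configuration B (φ=-20.1°):
Solar declination: sin δ = sin ε · sin λ_s = sin 10.00° × sin 221.6° = -0.11529, so δ = -6.620°.
cos H₀ = −tan(-20.1°) tan(-6.620°) = -0.0425, H₀ = 1.6133 rad.
Bracket: H₀ sin φ sin δ + cos φ cos δ sin H₀ = 1.6133×-0.34366×-0.11529 + 0.93909×0.99333×0.99910 = 0.063920 + 0.931987 = 0.995907.
Q̄ = (S₀/π) × [bracket] = (1061/π) × 0.995907 = 336.34 W/m².
Ratio Q̄_A / Q̄_B = 331.34 / 336.34 = 0.9851.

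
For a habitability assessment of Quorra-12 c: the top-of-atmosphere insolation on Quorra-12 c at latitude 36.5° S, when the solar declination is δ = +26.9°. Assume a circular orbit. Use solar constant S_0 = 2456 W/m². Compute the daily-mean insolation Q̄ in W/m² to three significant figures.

Q̄ ≈ 270 W/m²

cos h₀ = −tan(-36.5°) tan(+26.900°) = 0.3754, h₀ = 1.1860 rad.
Bracket: h₀ sin ϕ sin δ + cos ϕ cos δ sin h₀ = 1.1860×-0.59482×0.45243 + 0.80386×0.89180×0.92686 = -0.319170 + 0.664450 = 0.345280.
Q̄ = (S_0/π) × [bracket] = (2456/π) × 0.345280 = 269.9 W/m².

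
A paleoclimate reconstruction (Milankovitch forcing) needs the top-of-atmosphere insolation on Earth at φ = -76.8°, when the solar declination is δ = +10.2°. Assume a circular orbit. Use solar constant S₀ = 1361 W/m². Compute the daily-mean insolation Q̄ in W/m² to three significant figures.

Q̄ ≈ 10.4 W/m²

cos H₀ = −tan(-76.8°) tan(+10.200°) = 0.7671, H₀ = 0.6964 rad.
Bracket: H₀ sin φ sin δ + cos φ cos δ sin H₀ = 0.6964×-0.97358×0.17708 + 0.22835×0.98420×0.64149 = -0.120060 + 0.144170 = 0.024110.
Q̄ = (S₀/π) × [bracket] = (1361/π) × 0.024110 = 10.44 W/m².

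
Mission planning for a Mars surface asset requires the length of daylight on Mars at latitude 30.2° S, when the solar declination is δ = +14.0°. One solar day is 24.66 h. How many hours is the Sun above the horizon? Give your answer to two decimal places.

cos H₀ = −tan φ · tan δ = −tan(-30.2°) × tan(+14.000°) = 0.1451, so H₀ = 1.4252 rad = 81.66°.
Daylight = 2H₀/(2π) × 24.66 h = (1.4252/π) × 24.66 = 11.19 h.

11.19 h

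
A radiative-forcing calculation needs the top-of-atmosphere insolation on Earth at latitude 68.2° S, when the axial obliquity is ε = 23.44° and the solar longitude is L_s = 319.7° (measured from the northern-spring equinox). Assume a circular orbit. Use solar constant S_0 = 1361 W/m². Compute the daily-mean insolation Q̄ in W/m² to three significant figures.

Solar declination: sin δ = sin ε · sin L_s = sin 23.44° × sin 319.7° = -0.25729, so δ = -14.909°.
cos h₀ = −tan(-68.2°) tan(-14.909°) = -0.6657, h₀ = 2.2992 rad.
Bracket: h₀ sin ϕ sin δ + cos ϕ cos δ sin h₀ = 2.2992×-0.92849×-0.25729 + 0.37137×0.96634×0.74625 = 0.549259 + 0.267807 = 0.817066.
Q̄ = (S_0/π) × [bracket] = (1361/π) × 0.817066 = 354.0 W/m².

Q̄ ≈ 354 W/m²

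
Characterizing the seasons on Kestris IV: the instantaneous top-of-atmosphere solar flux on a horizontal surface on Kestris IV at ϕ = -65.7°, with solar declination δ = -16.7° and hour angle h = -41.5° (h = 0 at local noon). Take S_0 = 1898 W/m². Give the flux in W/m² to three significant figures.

cos θ_z = sin ϕ sin δ + cos ϕ cos δ cos h = 0.261901 + 0.295207 = 0.557108.
Flux = S_0 · cos θ_z = 1898 × 0.557108 = 1057 W/m².

1.06e+03 W/m²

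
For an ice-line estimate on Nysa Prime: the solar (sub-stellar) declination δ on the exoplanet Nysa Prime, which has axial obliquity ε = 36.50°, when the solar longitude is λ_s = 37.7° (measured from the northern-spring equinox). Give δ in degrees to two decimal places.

δ = +21.33°

sin δ = sin ε · sin λ_s = sin 36.50° × sin 37.7° = 0.363750.
δ = arcsin(0.363750) = +21.33°.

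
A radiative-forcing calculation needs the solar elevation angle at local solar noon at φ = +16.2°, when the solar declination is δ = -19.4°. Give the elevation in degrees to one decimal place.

At local noon the hour angle is zero, so the zenith angle equals |φ − δ| = |+16.2° − (-19.400°)| = 35.600°.
Elevation = 90° − 35.600° = 54.4°.

54.4°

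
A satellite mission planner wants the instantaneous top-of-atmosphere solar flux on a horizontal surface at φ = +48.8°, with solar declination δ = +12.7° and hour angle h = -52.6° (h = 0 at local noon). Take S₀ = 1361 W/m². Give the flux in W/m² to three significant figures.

cos θ_z = sin φ sin δ + cos φ cos δ cos h = 0.165416 + 0.390284 = 0.555700.
Flux = S₀ · cos θ_z = 1361 × 0.555700 = 756.3 W/m².

756 W/m²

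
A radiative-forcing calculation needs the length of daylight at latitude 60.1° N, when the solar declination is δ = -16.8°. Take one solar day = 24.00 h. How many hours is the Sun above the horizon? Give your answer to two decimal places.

7.78 h

cos h₀ = −tan ϕ · tan δ = −tan(+60.1°) × tan(-16.800°) = 0.5251, so h₀ = 1.0180 rad = 58.33°.
Daylight = 2h₀/(2π) × 24.00 h = (1.0180/π) × 24.00 = 7.78 h.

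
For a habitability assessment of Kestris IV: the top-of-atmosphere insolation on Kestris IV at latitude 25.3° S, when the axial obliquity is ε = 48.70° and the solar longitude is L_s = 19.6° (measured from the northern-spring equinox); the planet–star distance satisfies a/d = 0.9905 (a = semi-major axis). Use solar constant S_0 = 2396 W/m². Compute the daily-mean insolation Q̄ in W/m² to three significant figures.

Q̄ ≈ 533 W/m²

Solar declination: sin δ = sin ε · sin L_s = sin 48.70° × sin 19.6° = 0.25201, so δ = +14.597°.
cos h₀ = −tan(-25.3°) tan(+14.597°) = 0.1231, h₀ = 1.4474 rad.
Bracket: h₀ sin ϕ sin δ + cos ϕ cos δ sin h₀ = 1.4474×-0.42736×0.25201 + 0.90408×0.96772×0.99239 = -0.155884 + 0.868238 = 0.712354.
Inverse-square distance factor (a/d)² = 0.9905² = 0.981090.
Q̄ = (S_0/π) × 0.981090 × [bracket] = (2396/π) × 0.981090 × 0.712354 = 533.0 W/m².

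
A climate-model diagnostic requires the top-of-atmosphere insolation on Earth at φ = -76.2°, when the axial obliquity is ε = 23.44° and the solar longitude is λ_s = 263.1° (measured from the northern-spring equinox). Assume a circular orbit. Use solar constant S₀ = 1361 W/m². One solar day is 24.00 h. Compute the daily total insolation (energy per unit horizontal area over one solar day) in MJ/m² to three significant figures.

Solar declination: sin δ = sin ε · sin λ_s = sin 23.44° × sin 263.1° = -0.39491, so δ = -23.260°.
cos H₀ = −tan(-76.2°) tan(-23.260°) = -1.7500 ≤ −1 ⇒ polar day, H₀ = π.
Bracket: H₀ sin φ sin δ + cos φ cos δ sin H₀ = 3.1416×-0.97113×-0.39491 + 0.23853×0.91872×0.00000 = 1.204832 + 0.000000 = 1.204832.
Q̄ = (S₀/π) × [bracket] = (1361/π) × 1.204832 = 521.96 W/m².
Daily total = Q̄ × 24.00 h × 3600 s/h = 521.96 × 24.00 × 3600 / 10⁶ = 45.10 MJ/m².

45.1 MJ/m²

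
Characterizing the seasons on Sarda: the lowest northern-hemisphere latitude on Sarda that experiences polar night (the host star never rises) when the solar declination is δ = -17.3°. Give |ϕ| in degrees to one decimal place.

|ϕ| = 72.7°

Polar night requires cos h₀ = −tan ϕ tan δ ≥ 1, i.e. tan ϕ tan δ ≤ −1.
The boundary is |tan ϕ| · |tan δ| = 1, so |ϕ| = 90° − |δ| = 90° − 17.3° = 72.7° in the northern hemisphere.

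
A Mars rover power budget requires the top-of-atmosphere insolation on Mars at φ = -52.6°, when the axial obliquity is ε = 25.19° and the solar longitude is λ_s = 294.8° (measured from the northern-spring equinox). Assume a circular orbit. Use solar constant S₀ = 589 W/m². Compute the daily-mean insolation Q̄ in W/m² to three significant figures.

Solar declination: sin δ = sin ε · sin λ_s = sin 25.19° × sin 294.8° = -0.38637, so δ = -22.729°.
cos H₀ = −tan(-52.6°) tan(-22.729°) = -0.5479, H₀ = 2.1506 rad.
Bracket: H₀ sin φ sin δ + cos φ cos δ sin H₀ = 2.1506×-0.79441×-0.38637 + 0.60738×0.92234×0.83655 = 0.660097 + 0.468644 = 1.128741.
Q̄ = (S₀/π) × [bracket] = (589/π) × 1.128741 = 211.6 W/m².

Q̄ ≈ 212 W/m²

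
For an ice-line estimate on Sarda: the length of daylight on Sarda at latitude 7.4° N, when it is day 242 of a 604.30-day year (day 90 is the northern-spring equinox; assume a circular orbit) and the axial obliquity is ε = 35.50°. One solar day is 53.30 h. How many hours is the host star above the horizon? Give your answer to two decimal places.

Solar longitude: λ_s = 360° × (242 − 90)/604.30 = 90.551°.
sin δ = sin 35.50° × sin 90.551° = 0.58068, so δ = +35.498°.
cos H₀ = −tan φ · tan δ = −tan(+7.4°) × tan(+35.498°) = -0.0926, so H₀ = 1.6636 rad = 95.32°.
Daylight = 2H₀/(2π) × 53.30 h = (1.6636/π) × 53.30 = 28.22 h.

28.22 h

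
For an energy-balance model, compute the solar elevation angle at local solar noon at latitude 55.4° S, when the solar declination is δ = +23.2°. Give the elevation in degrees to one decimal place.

At local noon the hour angle is zero, so the zenith angle equals |φ − δ| = |-55.4° − (+23.200°)| = 78.600°.
Elevation = 90° − 78.600° = 11.4°.

11.4°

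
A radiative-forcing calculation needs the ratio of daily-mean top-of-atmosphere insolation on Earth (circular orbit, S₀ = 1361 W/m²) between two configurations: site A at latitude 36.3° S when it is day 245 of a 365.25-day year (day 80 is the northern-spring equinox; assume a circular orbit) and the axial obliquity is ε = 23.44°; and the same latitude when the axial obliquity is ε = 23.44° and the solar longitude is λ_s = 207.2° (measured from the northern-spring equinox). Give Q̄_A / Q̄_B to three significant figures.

Q̄_A / Q̄_B ≈ 0.715

— Configuration A (φ=-36.3°):
Solar longitude: λ_s = 360° × (245 − 80)/365.25 = 162.628°.
sin δ = sin 23.44° × sin 162.628° = 0.11877, so δ = +6.821°.
cos H₀ = −tan(-36.3°) tan(+6.821°) = 0.0879, H₀ = 1.4828 rad.
Bracket: H₀ sin φ sin δ + cos φ cos δ sin H₀ = 1.4828×-0.59201×0.11877 + 0.80593×0.99292×0.99613 = -0.104260 + 0.797127 = 0.692867.
Q̄ = (S₀/π) × [bracket] = (1361/π) × 0.692867 = 300.16 W/m².
— Configuration B (φ=-36.3°):
Solar declination: sin δ = sin ε · sin λ_s = sin 23.44° × sin 207.2° = -0.18183, so δ = -10.476°.
cos H₀ = −tan(-36.3°) tan(-10.476°) = -0.1358, H₀ = 1.7070 rad.
Bracket: H₀ sin φ sin δ + cos φ cos δ sin H₀ = 1.7070×-0.59201×-0.18183 + 0.80593×0.98333×0.99073 = 0.183750 + 0.785149 = 0.968899.
Q̄ = (S₀/π) × [bracket] = (1361/π) × 0.968899 = 419.75 W/m².
Ratio Q̄_A / Q̄_B = 300.16 / 419.75 = 0.7151.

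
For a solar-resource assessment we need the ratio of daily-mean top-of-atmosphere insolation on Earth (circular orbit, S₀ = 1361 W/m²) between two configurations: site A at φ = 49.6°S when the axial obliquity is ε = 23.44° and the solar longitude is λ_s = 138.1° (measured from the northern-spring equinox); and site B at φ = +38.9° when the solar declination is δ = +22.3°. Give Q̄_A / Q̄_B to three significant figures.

Q̄_A / Q̄_B ≈ 0.300

— Configuration A (φ=-49.6°):
Solar declination: sin δ = sin ε · sin λ_s = sin 23.44° × sin 138.1° = 0.26566, so δ = +15.406°.
cos H₀ = −tan(-49.6°) tan(+15.406°) = 0.3238, H₀ = 1.2411 rad.
Bracket: H₀ sin φ sin δ + cos φ cos δ sin H₀ = 1.2411×-0.76154×0.26566 + 0.64812×0.96407×0.94613 = -0.251088 + 0.591173 = 0.340085.
Q̄ = (S₀/π) × [bracket] = (1361/π) × 0.340085 = 147.33 W/m².
— Configuration B (φ=+38.9°):
cos H₀ = −tan(+38.9°) tan(+22.300°) = -0.3309, H₀ = 1.9081 rad.
Bracket: H₀ sin φ sin δ + cos φ cos δ sin H₀ = 1.9081×0.62796×0.37946 + 0.77824×0.92521×0.94365 = 0.454673 + 0.679461 = 1.134134.
Q̄ = (S₀/π) × [bracket] = (1361/π) × 1.134134 = 491.33 W/m².
Ratio Q̄_A / Q̄_B = 147.33 / 491.33 = 0.2999.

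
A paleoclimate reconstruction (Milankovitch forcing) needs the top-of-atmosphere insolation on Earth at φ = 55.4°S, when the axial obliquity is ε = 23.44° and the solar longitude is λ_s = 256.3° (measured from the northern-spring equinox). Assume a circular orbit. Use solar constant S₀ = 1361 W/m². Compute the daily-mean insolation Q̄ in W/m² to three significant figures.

Q̄ ≈ 487 W/m²

Solar declination: sin δ = sin ε · sin λ_s = sin 23.44° × sin 256.3° = -0.38647, so δ = -22.735°.
cos H₀ = −tan(-55.4°) tan(-22.735°) = -0.6074, H₀ = 2.2236 rad.
Bracket: H₀ sin φ sin δ + cos φ cos δ sin H₀ = 2.2236×-0.82314×-0.38647 + 0.56784×0.92230×0.79438 = 0.707369 + 0.416032 = 1.123401.
Q̄ = (S₀/π) × [bracket] = (1361/π) × 1.123401 = 486.7 W/m².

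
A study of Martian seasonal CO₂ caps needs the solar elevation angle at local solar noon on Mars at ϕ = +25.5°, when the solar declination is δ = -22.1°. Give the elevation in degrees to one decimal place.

42.4°

At local noon the hour angle is zero, so the zenith angle equals |ϕ − δ| = |+25.5° − (-22.100°)| = 47.600°.
Elevation = 90° − 47.600° = 42.4°.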